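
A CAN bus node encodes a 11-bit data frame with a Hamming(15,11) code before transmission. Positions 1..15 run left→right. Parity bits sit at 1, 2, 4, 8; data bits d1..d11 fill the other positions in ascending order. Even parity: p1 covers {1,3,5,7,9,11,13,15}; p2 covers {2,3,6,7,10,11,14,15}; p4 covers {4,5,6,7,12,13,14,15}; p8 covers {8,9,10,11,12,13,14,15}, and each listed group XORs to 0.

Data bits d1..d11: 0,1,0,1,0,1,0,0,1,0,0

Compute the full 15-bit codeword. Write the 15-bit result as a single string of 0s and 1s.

Place data at non-parity positions: p1 p2 0 p4 1 0 1 p8 0 1 0 0 1 0 0
p1 (pos 1,3,5,7,9,11,13,15): XOR of data positions = 0⊕1⊕1⊕0⊕0⊕1⊕0 = 1
p2 (pos 2,3,6,7,10,11,14,15): XOR of data positions = 0⊕0⊕1⊕1⊕0⊕0⊕0 = 0
p4 (pos 4,5,6,7,12,13,14,15): XOR of data positions = 1⊕0⊕1⊕0⊕1⊕0⊕0 = 1
p8 (pos 8,9,10,11,12,13,14,15): XOR of data positions = 0⊕1⊕0⊕0⊕1⊕0⊕0 = 0
Codeword: 100110100100100

100110100100100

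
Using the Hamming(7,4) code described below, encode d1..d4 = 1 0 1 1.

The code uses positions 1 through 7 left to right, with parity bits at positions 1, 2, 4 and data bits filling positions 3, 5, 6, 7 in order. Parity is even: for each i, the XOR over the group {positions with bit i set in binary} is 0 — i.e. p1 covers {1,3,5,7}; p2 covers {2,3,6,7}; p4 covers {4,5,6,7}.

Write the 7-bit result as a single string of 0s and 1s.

0110011

Place data at non-parity positions: p1 p2 1 p4 0 1 1
p1 (pos 1,3,5,7): XOR of data positions = 1⊕0⊕1 = 0
p2 (pos 2,3,6,7): XOR of data positions = 1⊕1⊕1 = 1
p4 (pos 4,5,6,7): XOR of data positions = 0⊕1⊕1 = 0
Codeword: 0110011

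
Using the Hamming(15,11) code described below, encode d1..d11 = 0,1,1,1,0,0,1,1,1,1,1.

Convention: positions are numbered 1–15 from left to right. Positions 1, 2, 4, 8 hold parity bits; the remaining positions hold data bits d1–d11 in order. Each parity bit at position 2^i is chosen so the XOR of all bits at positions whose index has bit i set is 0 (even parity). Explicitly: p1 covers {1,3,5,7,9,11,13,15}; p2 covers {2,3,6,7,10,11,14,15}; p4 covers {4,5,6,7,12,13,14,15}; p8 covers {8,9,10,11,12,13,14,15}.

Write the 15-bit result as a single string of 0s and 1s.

110111110011111

Place data at non-parity positions: p1 p2 0 p4 1 1 1 p8 0 0 1 1 1 1 1
p1 (pos 1,3,5,7,9,11,13,15): XOR of data positions = 0⊕1⊕1⊕0⊕1⊕1⊕1 = 1
p2 (pos 2,3,6,7,10,11,14,15): XOR of data positions = 0⊕1⊕1⊕0⊕1⊕1⊕1 = 1
p4 (pos 4,5,6,7,12,13,14,15): XOR of data positions = 1⊕1⊕1⊕1⊕1⊕1⊕1 = 1
p8 (pos 8,9,10,11,12,13,14,15): XOR of data positions = 0⊕0⊕1⊕1⊕1⊕1⊕1 = 1
Codeword: 110111110011111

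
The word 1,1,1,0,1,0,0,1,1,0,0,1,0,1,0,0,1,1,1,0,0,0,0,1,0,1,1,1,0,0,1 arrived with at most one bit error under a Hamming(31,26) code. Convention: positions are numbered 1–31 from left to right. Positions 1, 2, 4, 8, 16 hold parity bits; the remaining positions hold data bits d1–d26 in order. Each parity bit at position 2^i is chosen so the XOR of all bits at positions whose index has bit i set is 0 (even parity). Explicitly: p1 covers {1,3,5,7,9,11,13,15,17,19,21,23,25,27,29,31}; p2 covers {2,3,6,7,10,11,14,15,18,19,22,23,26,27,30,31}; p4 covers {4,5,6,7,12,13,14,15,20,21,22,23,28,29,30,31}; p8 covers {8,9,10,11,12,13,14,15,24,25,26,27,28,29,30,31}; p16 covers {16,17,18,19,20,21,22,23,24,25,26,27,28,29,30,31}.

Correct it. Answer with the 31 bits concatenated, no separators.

s1 (pos 1,3,5,7,9,11,13,15,17,19,21,23,25,27,29,31): 1⊕1⊕1⊕0⊕1⊕0⊕0⊕0⊕1⊕1⊕0⊕0⊕0⊕1⊕0⊕1 = 0
s2 (pos 2,3,6,7,10,11,14,15,18,19,22,23,26,27,30,31): 1⊕1⊕0⊕0⊕0⊕0⊕1⊕0⊕1⊕1⊕0⊕0⊕1⊕1⊕0⊕1 = 0
s4 (pos 4,5,6,7,12,13,14,15,20,21,22,23,28,29,30,31): 0⊕1⊕0⊕0⊕1⊕0⊕1⊕0⊕0⊕0⊕0⊕0⊕1⊕0⊕0⊕1 = 1
s8 (pos 8,9,10,11,12,13,14,15,24,25,26,27,28,29,30,31): 1⊕1⊕0⊕0⊕1⊕0⊕1⊕0⊕1⊕0⊕1⊕1⊕1⊕0⊕0⊕1 = 1
s16 (pos 16,17,18,19,20,21,22,23,24,25,26,27,28,29,30,31): 0⊕1⊕1⊕1⊕0⊕0⊕0⊕0⊕1⊕0⊕1⊕1⊕1⊕0⊕0⊕1 = 0
Syndrome s16…s1 = 01100 → error at position 12.
Flip position 12: 1110100110010100111000010111001 → 1110100110000100111000010111001

1110100110000100111000010111001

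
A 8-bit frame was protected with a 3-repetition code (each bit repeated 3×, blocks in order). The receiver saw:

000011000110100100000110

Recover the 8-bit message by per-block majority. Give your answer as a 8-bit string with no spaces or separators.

Block 1 (000): 0 ones → 0
Block 2 (011): 2 ones → 1
Block 3 (000): 0 ones → 0
Block 4 (110): 2 ones → 1
Block 5 (100): 1 one → 0
Block 6 (100): 1 one → 0
Block 7 (000): 0 ones → 0
Block 8 (110): 2 ones → 1

01010001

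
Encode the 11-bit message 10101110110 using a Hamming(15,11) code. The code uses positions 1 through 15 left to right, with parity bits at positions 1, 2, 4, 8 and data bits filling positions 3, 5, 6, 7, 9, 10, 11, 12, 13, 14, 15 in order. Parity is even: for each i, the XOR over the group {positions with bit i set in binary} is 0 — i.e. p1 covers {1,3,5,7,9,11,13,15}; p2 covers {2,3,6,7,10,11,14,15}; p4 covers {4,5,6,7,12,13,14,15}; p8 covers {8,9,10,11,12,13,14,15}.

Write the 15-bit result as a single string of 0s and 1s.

011101011110110

Place data at non-parity positions: p1 p2 1 p4 0 1 0 p8 1 1 1 0 1 1 0
p1 (pos 1,3,5,7,9,11,13,15): XOR of data positions = 1⊕0⊕0⊕1⊕1⊕1⊕0 = 0
p2 (pos 2,3,6,7,10,11,14,15): XOR of data positions = 1⊕1⊕0⊕1⊕1⊕1⊕0 = 1
p4 (pos 4,5,6,7,12,13,14,15): XOR of data positions = 0⊕1⊕0⊕0⊕1⊕1⊕0 = 1
p8 (pos 8,9,10,11,12,13,14,15): XOR of data positions = 1⊕1⊕1⊕0⊕1⊕1⊕0 = 1
Codeword: 011101011110110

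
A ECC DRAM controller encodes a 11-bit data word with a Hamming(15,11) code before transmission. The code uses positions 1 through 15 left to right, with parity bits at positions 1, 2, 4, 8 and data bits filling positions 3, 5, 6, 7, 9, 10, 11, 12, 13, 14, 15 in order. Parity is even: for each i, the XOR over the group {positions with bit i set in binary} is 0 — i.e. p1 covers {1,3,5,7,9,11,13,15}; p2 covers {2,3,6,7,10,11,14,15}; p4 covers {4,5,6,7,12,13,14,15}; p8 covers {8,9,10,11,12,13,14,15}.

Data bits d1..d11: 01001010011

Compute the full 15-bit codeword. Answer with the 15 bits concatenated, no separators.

010110001010011

Place data at non-parity positions: p1 p2 0 p4 1 0 0 p8 1 0 1 0 0 1 1
p1 (pos 1,3,5,7,9,11,13,15): XOR of data positions = 0⊕1⊕0⊕1⊕1⊕0⊕1 = 0
p2 (pos 2,3,6,7,10,11,14,15): XOR of data positions = 0⊕0⊕0⊕0⊕1⊕1⊕1 = 1
p4 (pos 4,5,6,7,12,13,14,15): XOR of data positions = 1⊕0⊕0⊕0⊕0⊕1⊕1 = 1
p8 (pos 8,9,10,11,12,13,14,15): XOR of data positions = 1⊕0⊕1⊕0⊕0⊕1⊕1 = 0
Codeword: 010110001010011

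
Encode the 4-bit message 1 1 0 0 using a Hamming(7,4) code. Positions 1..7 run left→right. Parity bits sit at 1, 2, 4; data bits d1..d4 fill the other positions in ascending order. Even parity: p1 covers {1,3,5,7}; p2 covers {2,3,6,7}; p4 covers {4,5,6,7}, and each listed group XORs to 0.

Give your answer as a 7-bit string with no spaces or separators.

0111100

Place data at non-parity positions: p1 p2 1 p4 1 0 0
p1 (pos 1,3,5,7): XOR of data positions = 1⊕1⊕0 = 0
p2 (pos 2,3,6,7): XOR of data positions = 1⊕0⊕0 = 1
p4 (pos 4,5,6,7): XOR of data positions = 1⊕0⊕0 = 1
Codeword: 0111100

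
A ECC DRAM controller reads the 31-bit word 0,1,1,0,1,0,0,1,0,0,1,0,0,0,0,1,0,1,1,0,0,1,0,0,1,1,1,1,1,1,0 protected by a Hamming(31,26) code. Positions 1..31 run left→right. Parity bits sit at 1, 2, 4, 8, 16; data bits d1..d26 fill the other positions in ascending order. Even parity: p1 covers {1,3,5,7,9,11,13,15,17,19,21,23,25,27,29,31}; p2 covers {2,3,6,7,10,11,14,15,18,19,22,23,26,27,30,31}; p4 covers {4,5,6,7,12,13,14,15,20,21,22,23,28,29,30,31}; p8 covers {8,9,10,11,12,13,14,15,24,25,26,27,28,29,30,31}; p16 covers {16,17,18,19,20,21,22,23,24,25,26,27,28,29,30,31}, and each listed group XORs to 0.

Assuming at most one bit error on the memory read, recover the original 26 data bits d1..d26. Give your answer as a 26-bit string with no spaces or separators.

s1 (pos 1,3,5,7,9,11,13,15,17,19,21,23,25,27,29,31): 0⊕1⊕1⊕0⊕0⊕1⊕0⊕0⊕0⊕1⊕0⊕0⊕1⊕1⊕1⊕0 = 1
s2 (pos 2,3,6,7,10,11,14,15,18,19,22,23,26,27,30,31): 1⊕1⊕0⊕0⊕0⊕1⊕0⊕0⊕1⊕1⊕1⊕0⊕1⊕1⊕1⊕0 = 1
s4 (pos 4,5,6,7,12,13,14,15,20,21,22,23,28,29,30,31): 0⊕1⊕0⊕0⊕0⊕0⊕0⊕0⊕0⊕0⊕1⊕0⊕1⊕1⊕1⊕0 = 1
s8 (pos 8,9,10,11,12,13,14,15,24,25,26,27,28,29,30,31): 1⊕0⊕0⊕1⊕0⊕0⊕0⊕0⊕0⊕1⊕1⊕1⊕1⊕1⊕1⊕0 = 0
s16 (pos 16,17,18,19,20,21,22,23,24,25,26,27,28,29,30,31): 1⊕0⊕1⊕1⊕0⊕0⊕1⊕0⊕0⊕1⊕1⊕1⊕1⊕1⊕1⊕0 = 0
Syndrome s16…s1 = 00111 → error at position 7.
Flip position 7: 0110100100100001011001001111110 → 0110101100100001011001001111110
Read data bits from positions 3,5,6,7,9,10,11,12,13,14,15,17,18,19,20,21,22,23,24,25,26,27,28,29,30,31: 11010010000011001001111110

11010010000011001001111110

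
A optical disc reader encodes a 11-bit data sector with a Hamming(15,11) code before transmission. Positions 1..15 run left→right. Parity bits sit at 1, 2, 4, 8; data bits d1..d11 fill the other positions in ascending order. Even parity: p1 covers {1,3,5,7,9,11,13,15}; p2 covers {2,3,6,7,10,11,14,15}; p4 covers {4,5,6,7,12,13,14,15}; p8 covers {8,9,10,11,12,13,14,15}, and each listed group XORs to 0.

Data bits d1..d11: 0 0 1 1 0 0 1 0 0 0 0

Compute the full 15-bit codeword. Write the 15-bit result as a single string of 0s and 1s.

010001110010000

Place data at non-parity positions: p1 p2 0 p4 0 1 1 p8 0 0 1 0 0 0 0
p1 (pos 1,3,5,7,9,11,13,15): XOR of data positions = 0⊕0⊕1⊕0⊕1⊕0⊕0 = 0
p2 (pos 2,3,6,7,10,11,14,15): XOR of data positions = 0⊕1⊕1⊕0⊕1⊕0⊕0 = 1
p4 (pos 4,5,6,7,12,13,14,15): XOR of data positions = 0⊕1⊕1⊕0⊕0⊕0⊕0 = 0
p8 (pos 8,9,10,11,12,13,14,15): XOR of data positions = 0⊕0⊕1⊕0⊕0⊕0⊕0 = 1
Codeword: 010001110010000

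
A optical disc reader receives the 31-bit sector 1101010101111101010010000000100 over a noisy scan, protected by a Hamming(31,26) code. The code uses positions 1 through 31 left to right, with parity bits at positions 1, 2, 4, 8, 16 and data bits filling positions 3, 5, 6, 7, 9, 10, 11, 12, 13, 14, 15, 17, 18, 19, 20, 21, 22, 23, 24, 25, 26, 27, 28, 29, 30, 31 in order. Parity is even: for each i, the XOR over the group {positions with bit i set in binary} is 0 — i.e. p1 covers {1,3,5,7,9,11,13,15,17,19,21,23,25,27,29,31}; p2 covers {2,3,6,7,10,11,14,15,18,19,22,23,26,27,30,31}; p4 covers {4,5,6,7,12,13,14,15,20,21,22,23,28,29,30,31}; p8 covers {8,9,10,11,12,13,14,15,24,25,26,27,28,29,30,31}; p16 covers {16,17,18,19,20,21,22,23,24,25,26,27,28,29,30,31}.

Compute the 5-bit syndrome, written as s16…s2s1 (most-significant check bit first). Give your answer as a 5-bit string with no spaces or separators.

01101

s1 (pos 1,3,5,7,9,11,13,15,17,19,21,23,25,27,29,31): 1⊕0⊕0⊕0⊕0⊕1⊕1⊕0⊕0⊕0⊕1⊕0⊕0⊕0⊕1⊕0 = 1
s2 (pos 2,3,6,7,10,11,14,15,18,19,22,23,26,27,30,31): 1⊕0⊕1⊕0⊕1⊕1⊕1⊕0⊕1⊕0⊕0⊕0⊕0⊕0⊕0⊕0 = 0
s4 (pos 4,5,6,7,12,13,14,15,20,21,22,23,28,29,30,31): 1⊕0⊕1⊕0⊕1⊕1⊕1⊕0⊕0⊕1⊕0⊕0⊕0⊕1⊕0⊕0 = 1
s8 (pos 8,9,10,11,12,13,14,15,24,25,26,27,28,29,30,31): 1⊕0⊕1⊕1⊕1⊕1⊕1⊕0⊕0⊕0⊕0⊕0⊕0⊕1⊕0⊕0 = 1
s16 (pos 16,17,18,19,20,21,22,23,24,25,26,27,28,29,30,31): 1⊕0⊕1⊕0⊕0⊕1⊕0⊕0⊕0⊕0⊕0⊕0⊕0⊕1⊕0⊕0 = 0
Syndrome s16…s1 = 01101 → error at position 13.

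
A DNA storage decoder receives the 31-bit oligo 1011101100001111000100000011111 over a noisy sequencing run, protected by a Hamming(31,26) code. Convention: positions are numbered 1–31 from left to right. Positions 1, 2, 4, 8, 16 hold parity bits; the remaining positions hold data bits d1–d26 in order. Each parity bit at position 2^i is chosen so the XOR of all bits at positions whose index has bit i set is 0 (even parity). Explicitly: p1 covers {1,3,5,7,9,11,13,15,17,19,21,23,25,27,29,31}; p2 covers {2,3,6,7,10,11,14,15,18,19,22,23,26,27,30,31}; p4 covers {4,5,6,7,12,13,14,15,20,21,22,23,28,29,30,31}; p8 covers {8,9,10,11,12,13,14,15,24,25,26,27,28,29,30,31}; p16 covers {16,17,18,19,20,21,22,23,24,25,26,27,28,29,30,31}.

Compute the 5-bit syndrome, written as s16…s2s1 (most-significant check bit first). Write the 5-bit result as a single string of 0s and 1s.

11111

s1 (pos 1,3,5,7,9,11,13,15,17,19,21,23,25,27,29,31): 1⊕1⊕1⊕1⊕0⊕0⊕1⊕1⊕0⊕0⊕0⊕0⊕0⊕1⊕1⊕1 = 1
s2 (pos 2,3,6,7,10,11,14,15,18,19,22,23,26,27,30,31): 0⊕1⊕0⊕1⊕0⊕0⊕1⊕1⊕0⊕0⊕0⊕0⊕0⊕1⊕1⊕1 = 1
s4 (pos 4,5,6,7,12,13,14,15,20,21,22,23,28,29,30,31): 1⊕1⊕0⊕1⊕0⊕1⊕1⊕1⊕1⊕0⊕0⊕0⊕1⊕1⊕1⊕1 = 1
s8 (pos 8,9,10,11,12,13,14,15,24,25,26,27,28,29,30,31): 1⊕0⊕0⊕0⊕0⊕1⊕1⊕1⊕0⊕0⊕0⊕1⊕1⊕1⊕1⊕1 = 1
s16 (pos 16,17,18,19,20,21,22,23,24,25,26,27,28,29,30,31): 1⊕0⊕0⊕0⊕1⊕0⊕0⊕0⊕0⊕0⊕0⊕1⊕1⊕1⊕1⊕1 = 1
Syndrome s16…s1 = 11111 → error at position 31.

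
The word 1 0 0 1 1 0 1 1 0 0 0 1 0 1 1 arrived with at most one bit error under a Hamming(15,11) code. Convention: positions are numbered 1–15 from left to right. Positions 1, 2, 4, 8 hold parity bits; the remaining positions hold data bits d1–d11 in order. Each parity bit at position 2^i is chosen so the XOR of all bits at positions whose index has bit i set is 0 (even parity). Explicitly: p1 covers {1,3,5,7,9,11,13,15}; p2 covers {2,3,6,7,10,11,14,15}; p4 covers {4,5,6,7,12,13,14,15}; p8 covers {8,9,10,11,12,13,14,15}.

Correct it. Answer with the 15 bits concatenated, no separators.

110110110001011

s1 (pos 1,3,5,7,9,11,13,15): 1⊕0⊕1⊕1⊕0⊕0⊕0⊕1 = 0
s2 (pos 2,3,6,7,10,11,14,15): 0⊕0⊕0⊕1⊕0⊕0⊕1⊕1 = 1
s4 (pos 4,5,6,7,12,13,14,15): 1⊕1⊕0⊕1⊕1⊕0⊕1⊕1 = 0
s8 (pos 8,9,10,11,12,13,14,15): 1⊕0⊕0⊕0⊕1⊕0⊕1⊕1 = 0
Syndrome s8…s1 = 0010 → error at position 2.
Flip position 2: 100110110001011 → 110110110001011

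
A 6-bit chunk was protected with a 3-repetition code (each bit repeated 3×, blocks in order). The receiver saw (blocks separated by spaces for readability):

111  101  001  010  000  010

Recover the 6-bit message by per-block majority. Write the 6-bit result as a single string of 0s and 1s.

110000

Block 1 (111): 3 ones → 1
Block 2 (101): 2 ones → 1
Block 3 (001): 1 one → 0
Block 4 (010): 1 one → 0
Block 5 (000): 0 ones → 0
Block 6 (010): 1 one → 0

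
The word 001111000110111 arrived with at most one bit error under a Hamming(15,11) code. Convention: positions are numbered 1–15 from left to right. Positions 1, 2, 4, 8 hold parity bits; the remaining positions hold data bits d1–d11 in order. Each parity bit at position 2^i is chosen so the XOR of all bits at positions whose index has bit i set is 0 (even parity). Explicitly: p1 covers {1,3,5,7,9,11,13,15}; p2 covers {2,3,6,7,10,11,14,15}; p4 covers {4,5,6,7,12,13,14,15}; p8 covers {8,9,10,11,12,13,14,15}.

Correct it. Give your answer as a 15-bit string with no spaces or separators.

s1 (pos 1,3,5,7,9,11,13,15): 0⊕1⊕1⊕0⊕0⊕1⊕1⊕1 = 1
s2 (pos 2,3,6,7,10,11,14,15): 0⊕1⊕1⊕0⊕1⊕1⊕1⊕1 = 0
s4 (pos 4,5,6,7,12,13,14,15): 1⊕1⊕1⊕0⊕0⊕1⊕1⊕1 = 0
s8 (pos 8,9,10,11,12,13,14,15): 0⊕0⊕1⊕1⊕0⊕1⊕1⊕1 = 1
Syndrome s8…s1 = 1001 → error at position 9.
Flip position 9: 001111000110111 → 001111001110111

001111001110111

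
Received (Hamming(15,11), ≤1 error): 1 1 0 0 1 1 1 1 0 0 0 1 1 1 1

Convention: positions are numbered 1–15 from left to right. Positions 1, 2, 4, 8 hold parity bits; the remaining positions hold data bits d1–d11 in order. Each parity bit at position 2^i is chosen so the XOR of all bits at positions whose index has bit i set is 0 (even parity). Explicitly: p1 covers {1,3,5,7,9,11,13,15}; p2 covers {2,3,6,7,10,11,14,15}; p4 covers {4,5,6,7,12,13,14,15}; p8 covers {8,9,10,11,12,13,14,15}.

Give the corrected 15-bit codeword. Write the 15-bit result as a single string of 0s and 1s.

s1 (pos 1,3,5,7,9,11,13,15): 1⊕0⊕1⊕1⊕0⊕0⊕1⊕1 = 1
s2 (pos 2,3,6,7,10,11,14,15): 1⊕0⊕1⊕1⊕0⊕0⊕1⊕1 = 1
s4 (pos 4,5,6,7,12,13,14,15): 0⊕1⊕1⊕1⊕1⊕1⊕1⊕1 = 1
s8 (pos 8,9,10,11,12,13,14,15): 1⊕0⊕0⊕0⊕1⊕1⊕1⊕1 = 1
Syndrome s8…s1 = 1111 → error at position 15.
Flip position 15: 110011110001111 → 110011110001110

110011110001110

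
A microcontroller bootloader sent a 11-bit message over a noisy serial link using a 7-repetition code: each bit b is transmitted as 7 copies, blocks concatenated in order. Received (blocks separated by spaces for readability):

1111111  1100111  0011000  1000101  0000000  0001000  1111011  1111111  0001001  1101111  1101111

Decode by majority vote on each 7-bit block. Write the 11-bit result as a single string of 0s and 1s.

11000011011

Block 1 (1111111): 7 ones → 1
Block 2 (1100111): 5 ones → 1
Block 3 (0011000): 2 ones → 0
Block 4 (1000101): 3 ones → 0
Block 5 (0000000): 0 ones → 0
Block 6 (0001000): 1 one → 0
Block 7 (1111011): 6 ones → 1
Block 8 (1111111): 7 ones → 1
Block 9 (0001001): 2 ones → 0
Block 10 (1101111): 6 ones → 1
Block 11 (1101111): 6 ones → 1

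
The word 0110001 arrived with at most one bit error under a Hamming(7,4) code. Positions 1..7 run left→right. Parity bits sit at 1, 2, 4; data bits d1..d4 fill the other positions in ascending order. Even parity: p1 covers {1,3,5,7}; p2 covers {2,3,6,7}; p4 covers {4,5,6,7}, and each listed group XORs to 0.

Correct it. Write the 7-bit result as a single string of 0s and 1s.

0110011

s1 (pos 1,3,5,7): 0⊕1⊕0⊕1 = 0
s2 (pos 2,3,6,7): 1⊕1⊕0⊕1 = 1
s4 (pos 4,5,6,7): 0⊕0⊕0⊕1 = 1
Syndrome s4…s1 = 110 → error at position 6.
Flip position 6: 0110001 → 0110011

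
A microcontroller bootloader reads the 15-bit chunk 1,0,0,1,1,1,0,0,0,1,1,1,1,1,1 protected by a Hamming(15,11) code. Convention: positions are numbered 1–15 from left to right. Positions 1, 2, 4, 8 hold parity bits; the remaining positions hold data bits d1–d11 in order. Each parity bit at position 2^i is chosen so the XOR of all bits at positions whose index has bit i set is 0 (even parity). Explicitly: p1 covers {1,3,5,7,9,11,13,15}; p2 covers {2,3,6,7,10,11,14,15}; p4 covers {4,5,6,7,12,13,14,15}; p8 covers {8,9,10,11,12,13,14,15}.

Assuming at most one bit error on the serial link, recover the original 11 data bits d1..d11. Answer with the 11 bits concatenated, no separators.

01110111111

s1 (pos 1,3,5,7,9,11,13,15): 1⊕0⊕1⊕0⊕0⊕1⊕1⊕1 = 1
s2 (pos 2,3,6,7,10,11,14,15): 0⊕0⊕1⊕0⊕1⊕1⊕1⊕1 = 1
s4 (pos 4,5,6,7,12,13,14,15): 1⊕1⊕1⊕0⊕1⊕1⊕1⊕1 = 1
s8 (pos 8,9,10,11,12,13,14,15): 0⊕0⊕1⊕1⊕1⊕1⊕1⊕1 = 0
Syndrome s8…s1 = 0111 → error at position 7.
Flip position 7: 100111000111111 → 100111100111111
Read data bits from positions 3,5,6,7,9,10,11,12,13,14,15: 01110111111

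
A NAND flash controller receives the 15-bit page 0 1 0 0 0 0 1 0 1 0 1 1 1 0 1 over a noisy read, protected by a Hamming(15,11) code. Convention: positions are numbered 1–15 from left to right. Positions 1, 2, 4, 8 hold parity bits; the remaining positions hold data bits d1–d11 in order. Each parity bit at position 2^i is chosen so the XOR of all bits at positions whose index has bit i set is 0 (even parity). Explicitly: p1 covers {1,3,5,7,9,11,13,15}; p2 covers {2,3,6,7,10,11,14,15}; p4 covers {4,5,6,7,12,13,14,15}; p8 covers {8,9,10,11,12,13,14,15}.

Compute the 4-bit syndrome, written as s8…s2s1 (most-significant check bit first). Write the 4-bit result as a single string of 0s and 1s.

1001

s1 (pos 1,3,5,7,9,11,13,15): 0⊕0⊕0⊕1⊕1⊕1⊕1⊕1 = 1
s2 (pos 2,3,6,7,10,11,14,15): 1⊕0⊕0⊕1⊕0⊕1⊕0⊕1 = 0
s4 (pos 4,5,6,7,12,13,14,15): 0⊕0⊕0⊕1⊕1⊕1⊕0⊕1 = 0
s8 (pos 8,9,10,11,12,13,14,15): 0⊕1⊕0⊕1⊕1⊕1⊕0⊕1 = 1
Syndrome s8…s1 = 1001 → error at position 9.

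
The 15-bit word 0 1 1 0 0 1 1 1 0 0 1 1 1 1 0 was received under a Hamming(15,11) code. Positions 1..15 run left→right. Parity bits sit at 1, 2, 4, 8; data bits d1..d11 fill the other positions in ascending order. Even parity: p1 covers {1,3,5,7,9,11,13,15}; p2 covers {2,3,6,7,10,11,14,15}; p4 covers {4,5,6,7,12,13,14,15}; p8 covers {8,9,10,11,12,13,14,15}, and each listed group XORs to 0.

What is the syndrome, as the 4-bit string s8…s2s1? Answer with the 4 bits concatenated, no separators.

s1 (pos 1,3,5,7,9,11,13,15): 0⊕1⊕0⊕1⊕0⊕1⊕1⊕0 = 0
s2 (pos 2,3,6,7,10,11,14,15): 1⊕1⊕1⊕1⊕0⊕1⊕1⊕0 = 0
s4 (pos 4,5,6,7,12,13,14,15): 0⊕0⊕1⊕1⊕1⊕1⊕1⊕0 = 1
s8 (pos 8,9,10,11,12,13,14,15): 1⊕0⊕0⊕1⊕1⊕1⊕1⊕0 = 1
Syndrome s8…s1 = 1100 → error at position 12.

1100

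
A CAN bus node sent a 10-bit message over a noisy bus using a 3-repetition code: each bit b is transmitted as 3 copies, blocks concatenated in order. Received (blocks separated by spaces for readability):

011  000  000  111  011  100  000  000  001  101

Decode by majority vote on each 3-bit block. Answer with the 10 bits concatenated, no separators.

1001100001

Block 1 (011): 2 ones → 1
Block 2 (000): 0 ones → 0
Block 3 (000): 0 ones → 0
Block 4 (111): 3 ones → 1
Block 5 (011): 2 ones → 1
Block 6 (100): 1 one → 0
Block 7 (000): 0 ones → 0
Block 8 (000): 0 ones → 0
Block 9 (001): 1 one → 0
Block 10 (101): 2 ones → 1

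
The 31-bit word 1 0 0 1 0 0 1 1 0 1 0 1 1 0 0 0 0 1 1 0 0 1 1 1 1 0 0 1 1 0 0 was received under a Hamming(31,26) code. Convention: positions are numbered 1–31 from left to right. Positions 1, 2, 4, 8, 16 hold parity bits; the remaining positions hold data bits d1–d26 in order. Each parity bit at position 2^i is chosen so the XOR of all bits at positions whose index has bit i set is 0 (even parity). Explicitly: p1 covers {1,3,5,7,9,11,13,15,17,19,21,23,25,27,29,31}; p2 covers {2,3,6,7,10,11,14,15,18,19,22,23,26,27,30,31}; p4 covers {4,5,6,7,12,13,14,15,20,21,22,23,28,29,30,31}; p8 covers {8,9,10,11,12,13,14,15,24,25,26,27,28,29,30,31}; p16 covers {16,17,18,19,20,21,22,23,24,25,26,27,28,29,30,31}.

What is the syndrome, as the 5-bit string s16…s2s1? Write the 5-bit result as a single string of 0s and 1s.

00001

s1 (pos 1,3,5,7,9,11,13,15,17,19,21,23,25,27,29,31): 1⊕0⊕0⊕1⊕0⊕0⊕1⊕0⊕0⊕1⊕0⊕1⊕1⊕0⊕1⊕0 = 1
s2 (pos 2,3,6,7,10,11,14,15,18,19,22,23,26,27,30,31): 0⊕0⊕0⊕1⊕1⊕0⊕0⊕0⊕1⊕1⊕1⊕1⊕0⊕0⊕0⊕0 = 0
s4 (pos 4,5,6,7,12,13,14,15,20,21,22,23,28,29,30,31): 1⊕0⊕0⊕1⊕1⊕1⊕0⊕0⊕0⊕0⊕1⊕1⊕1⊕1⊕0⊕0 = 0
s8 (pos 8,9,10,11,12,13,14,15,24,25,26,27,28,29,30,31): 1⊕0⊕1⊕0⊕1⊕1⊕0⊕0⊕1⊕1⊕0⊕0⊕1⊕1⊕0⊕0 = 0
s16 (pos 16,17,18,19,20,21,22,23,24,25,26,27,28,29,30,31): 0⊕0⊕1⊕1⊕0⊕0⊕1⊕1⊕1⊕1⊕0⊕0⊕1⊕1⊕0⊕0 = 0
Syndrome s16…s1 = 00001 → error at position 1.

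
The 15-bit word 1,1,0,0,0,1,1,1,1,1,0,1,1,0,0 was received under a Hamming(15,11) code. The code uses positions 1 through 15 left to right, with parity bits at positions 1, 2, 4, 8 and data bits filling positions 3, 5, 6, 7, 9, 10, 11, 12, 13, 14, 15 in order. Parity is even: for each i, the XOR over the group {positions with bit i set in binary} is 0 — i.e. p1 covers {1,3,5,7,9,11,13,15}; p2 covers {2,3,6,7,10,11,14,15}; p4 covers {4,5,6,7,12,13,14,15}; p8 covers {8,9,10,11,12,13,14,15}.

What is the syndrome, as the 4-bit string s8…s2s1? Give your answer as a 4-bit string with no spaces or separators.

s1 (pos 1,3,5,7,9,11,13,15): 1⊕0⊕0⊕1⊕1⊕0⊕1⊕0 = 0
s2 (pos 2,3,6,7,10,11,14,15): 1⊕0⊕1⊕1⊕1⊕0⊕0⊕0 = 0
s4 (pos 4,5,6,7,12,13,14,15): 0⊕0⊕1⊕1⊕1⊕1⊕0⊕0 = 0
s8 (pos 8,9,10,11,12,13,14,15): 1⊕1⊕1⊕0⊕1⊕1⊕0⊕0 = 1
Syndrome s8…s1 = 1000 → error at position 8.

1000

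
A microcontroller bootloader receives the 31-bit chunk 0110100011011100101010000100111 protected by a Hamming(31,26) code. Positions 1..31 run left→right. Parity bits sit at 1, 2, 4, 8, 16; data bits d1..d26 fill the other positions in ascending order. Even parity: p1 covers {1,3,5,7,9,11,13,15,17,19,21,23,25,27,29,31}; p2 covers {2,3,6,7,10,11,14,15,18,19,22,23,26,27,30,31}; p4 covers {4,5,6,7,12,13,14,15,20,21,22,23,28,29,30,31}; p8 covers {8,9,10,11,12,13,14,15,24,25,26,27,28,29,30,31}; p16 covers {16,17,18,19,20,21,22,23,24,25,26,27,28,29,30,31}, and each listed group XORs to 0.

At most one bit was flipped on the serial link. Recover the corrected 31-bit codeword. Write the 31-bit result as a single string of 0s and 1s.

s1 (pos 1,3,5,7,9,11,13,15,17,19,21,23,25,27,29,31): 0⊕1⊕1⊕0⊕1⊕0⊕1⊕0⊕1⊕1⊕1⊕0⊕0⊕0⊕1⊕1 = 1
s2 (pos 2,3,6,7,10,11,14,15,18,19,22,23,26,27,30,31): 1⊕1⊕0⊕0⊕1⊕0⊕1⊕0⊕0⊕1⊕0⊕0⊕1⊕0⊕1⊕1 = 0
s4 (pos 4,5,6,7,12,13,14,15,20,21,22,23,28,29,30,31): 0⊕1⊕0⊕0⊕1⊕1⊕1⊕0⊕0⊕1⊕0⊕0⊕0⊕1⊕1⊕1 = 0
s8 (pos 8,9,10,11,12,13,14,15,24,25,26,27,28,29,30,31): 0⊕1⊕1⊕0⊕1⊕1⊕1⊕0⊕0⊕0⊕1⊕0⊕0⊕1⊕1⊕1 = 1
s16 (pos 16,17,18,19,20,21,22,23,24,25,26,27,28,29,30,31): 0⊕1⊕0⊕1⊕0⊕1⊕0⊕0⊕0⊕0⊕1⊕0⊕0⊕1⊕1⊕1 = 1
Syndrome s16…s1 = 11001 → error at position 25.
Flip position 25: 0110100011011100101010000100111 → 0110100011011100101010001100111

0110100011011100101010001100111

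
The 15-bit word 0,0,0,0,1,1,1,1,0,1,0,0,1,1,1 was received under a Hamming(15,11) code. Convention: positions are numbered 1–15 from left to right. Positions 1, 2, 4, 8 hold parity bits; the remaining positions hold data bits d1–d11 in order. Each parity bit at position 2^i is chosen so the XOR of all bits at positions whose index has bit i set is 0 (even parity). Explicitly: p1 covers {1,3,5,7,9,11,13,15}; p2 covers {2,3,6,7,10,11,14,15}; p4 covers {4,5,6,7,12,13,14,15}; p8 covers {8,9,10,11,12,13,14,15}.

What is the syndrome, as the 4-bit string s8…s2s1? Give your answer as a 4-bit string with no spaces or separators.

s1 (pos 1,3,5,7,9,11,13,15): 0⊕0⊕1⊕1⊕0⊕0⊕1⊕1 = 0
s2 (pos 2,3,6,7,10,11,14,15): 0⊕0⊕1⊕1⊕1⊕0⊕1⊕1 = 1
s4 (pos 4,5,6,7,12,13,14,15): 0⊕1⊕1⊕1⊕0⊕1⊕1⊕1 = 0
s8 (pos 8,9,10,11,12,13,14,15): 1⊕0⊕1⊕0⊕0⊕1⊕1⊕1 = 1
Syndrome s8…s1 = 1010 → error at position 10.

1010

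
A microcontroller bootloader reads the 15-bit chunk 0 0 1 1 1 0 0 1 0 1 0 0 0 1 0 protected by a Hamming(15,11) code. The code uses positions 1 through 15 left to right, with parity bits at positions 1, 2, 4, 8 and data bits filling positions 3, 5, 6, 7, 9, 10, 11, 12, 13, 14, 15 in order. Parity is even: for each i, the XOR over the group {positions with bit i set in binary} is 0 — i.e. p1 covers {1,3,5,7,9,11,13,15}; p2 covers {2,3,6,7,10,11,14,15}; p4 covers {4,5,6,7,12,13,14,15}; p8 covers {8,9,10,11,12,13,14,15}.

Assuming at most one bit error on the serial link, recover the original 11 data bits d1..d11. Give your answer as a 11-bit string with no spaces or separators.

11000100000

s1 (pos 1,3,5,7,9,11,13,15): 0⊕1⊕1⊕0⊕0⊕0⊕0⊕0 = 0
s2 (pos 2,3,6,7,10,11,14,15): 0⊕1⊕0⊕0⊕1⊕0⊕1⊕0 = 1
s4 (pos 4,5,6,7,12,13,14,15): 1⊕1⊕0⊕0⊕0⊕0⊕1⊕0 = 1
s8 (pos 8,9,10,11,12,13,14,15): 1⊕0⊕1⊕0⊕0⊕0⊕1⊕0 = 1
Syndrome s8…s1 = 1110 → error at position 14.
Flip position 14: 001110010100010 → 001110010100000
Read data bits from positions 3,5,6,7,9,10,11,12,13,14,15: 11000100000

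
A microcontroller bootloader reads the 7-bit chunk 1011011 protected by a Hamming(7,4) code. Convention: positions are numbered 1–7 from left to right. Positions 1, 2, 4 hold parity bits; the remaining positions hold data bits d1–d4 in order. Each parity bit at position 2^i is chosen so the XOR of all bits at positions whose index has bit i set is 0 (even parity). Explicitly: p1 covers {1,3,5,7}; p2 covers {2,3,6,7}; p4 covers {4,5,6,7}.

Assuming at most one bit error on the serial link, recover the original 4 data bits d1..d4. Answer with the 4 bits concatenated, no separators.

s1 (pos 1,3,5,7): 1⊕1⊕0⊕1 = 1
s2 (pos 2,3,6,7): 0⊕1⊕1⊕1 = 1
s4 (pos 4,5,6,7): 1⊕0⊕1⊕1 = 1
Syndrome s4…s1 = 111 → error at position 7.
Flip position 7: 1011011 → 1011010
Read data bits from positions 3,5,6,7: 1010

1010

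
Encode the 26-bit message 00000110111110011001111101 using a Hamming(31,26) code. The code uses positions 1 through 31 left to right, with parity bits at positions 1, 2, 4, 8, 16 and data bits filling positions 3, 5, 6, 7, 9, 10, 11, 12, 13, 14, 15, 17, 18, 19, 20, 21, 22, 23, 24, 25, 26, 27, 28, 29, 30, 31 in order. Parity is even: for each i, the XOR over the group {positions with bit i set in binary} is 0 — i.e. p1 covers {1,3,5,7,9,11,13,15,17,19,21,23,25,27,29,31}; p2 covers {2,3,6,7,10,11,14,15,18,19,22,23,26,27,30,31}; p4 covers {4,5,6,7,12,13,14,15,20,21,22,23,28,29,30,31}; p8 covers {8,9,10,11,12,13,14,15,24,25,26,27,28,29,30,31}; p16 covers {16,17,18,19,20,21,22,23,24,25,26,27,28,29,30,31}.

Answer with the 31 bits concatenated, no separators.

Place data at non-parity positions: p1 p2 0 p4 0 0 0 p8 0 1 1 0 1 1 1 p16 1 1 0 0 1 1 0 0 1 1 1 1 1 0 1
p1 (pos 1,3,5,7,9,11,13,15,17,19,21,23,25,27,29,31): XOR of data positions = 0⊕0⊕0⊕0⊕1⊕1⊕1⊕1⊕0⊕1⊕0⊕1⊕1⊕1⊕1 = 1
p2 (pos 2,3,6,7,10,11,14,15,18,19,22,23,26,27,30,31): XOR of data positions = 0⊕0⊕0⊕1⊕1⊕1⊕1⊕1⊕0⊕1⊕0⊕1⊕1⊕0⊕1 = 1
p4 (pos 4,5,6,7,12,13,14,15,20,21,22,23,28,29,30,31): XOR of data positions = 0⊕0⊕0⊕0⊕1⊕1⊕1⊕0⊕1⊕1⊕0⊕1⊕1⊕0⊕1 = 0
p8 (pos 8,9,10,11,12,13,14,15,24,25,26,27,28,29,30,31): XOR of data positions = 0⊕1⊕1⊕0⊕1⊕1⊕1⊕0⊕1⊕1⊕1⊕1⊕1⊕0⊕1 = 1
p16 (pos 16,17,18,19,20,21,22,23,24,25,26,27,28,29,30,31): XOR of data positions = 1⊕1⊕0⊕0⊕1⊕1⊕0⊕0⊕1⊕1⊕1⊕1⊕1⊕0⊕1 = 0
Codeword: 1100000101101110110011001111101

1100000101101110110011001111101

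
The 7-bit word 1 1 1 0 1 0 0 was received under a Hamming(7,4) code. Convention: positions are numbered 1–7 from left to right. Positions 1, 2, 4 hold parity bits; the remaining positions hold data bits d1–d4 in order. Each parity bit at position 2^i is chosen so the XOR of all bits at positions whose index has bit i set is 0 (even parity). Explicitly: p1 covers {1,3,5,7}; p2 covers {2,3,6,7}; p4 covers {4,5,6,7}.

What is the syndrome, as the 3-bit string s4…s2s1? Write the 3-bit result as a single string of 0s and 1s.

s1 (pos 1,3,5,7): 1⊕1⊕1⊕0 = 1
s2 (pos 2,3,6,7): 1⊕1⊕0⊕0 = 0
s4 (pos 4,5,6,7): 0⊕1⊕0⊕0 = 1
Syndrome s4…s1 = 101 → error at position 5.

101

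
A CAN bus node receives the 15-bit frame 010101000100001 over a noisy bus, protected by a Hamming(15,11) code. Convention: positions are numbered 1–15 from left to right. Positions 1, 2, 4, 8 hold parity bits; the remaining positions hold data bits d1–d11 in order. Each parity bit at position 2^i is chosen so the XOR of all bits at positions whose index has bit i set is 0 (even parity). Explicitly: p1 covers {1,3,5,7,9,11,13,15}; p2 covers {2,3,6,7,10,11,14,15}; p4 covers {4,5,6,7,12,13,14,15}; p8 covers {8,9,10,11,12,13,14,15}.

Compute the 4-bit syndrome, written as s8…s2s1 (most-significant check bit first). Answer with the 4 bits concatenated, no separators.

0101

s1 (pos 1,3,5,7,9,11,13,15): 0⊕0⊕0⊕0⊕0⊕0⊕0⊕1 = 1
s2 (pos 2,3,6,7,10,11,14,15): 1⊕0⊕1⊕0⊕1⊕0⊕0⊕1 = 0
s4 (pos 4,5,6,7,12,13,14,15): 1⊕0⊕1⊕0⊕0⊕0⊕0⊕1 = 1
s8 (pos 8,9,10,11,12,13,14,15): 0⊕0⊕1⊕0⊕0⊕0⊕0⊕1 = 0
Syndrome s8…s1 = 0101 → error at position 5.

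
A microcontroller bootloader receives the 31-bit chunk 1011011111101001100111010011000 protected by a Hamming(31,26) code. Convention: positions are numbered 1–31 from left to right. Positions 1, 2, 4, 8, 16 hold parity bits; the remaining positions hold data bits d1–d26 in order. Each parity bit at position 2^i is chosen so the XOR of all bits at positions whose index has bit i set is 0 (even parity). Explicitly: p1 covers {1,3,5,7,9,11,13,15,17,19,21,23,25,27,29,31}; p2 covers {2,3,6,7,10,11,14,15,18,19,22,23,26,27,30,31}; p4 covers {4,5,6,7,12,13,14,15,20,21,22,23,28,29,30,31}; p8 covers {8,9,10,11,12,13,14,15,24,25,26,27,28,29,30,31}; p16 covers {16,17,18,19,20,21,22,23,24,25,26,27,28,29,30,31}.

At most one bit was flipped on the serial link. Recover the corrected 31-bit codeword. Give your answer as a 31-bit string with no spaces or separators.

1001011111101001100111010011000

s1 (pos 1,3,5,7,9,11,13,15,17,19,21,23,25,27,29,31): 1⊕1⊕0⊕1⊕1⊕1⊕1⊕0⊕1⊕0⊕1⊕0⊕0⊕1⊕0⊕0 = 1
s2 (pos 2,3,6,7,10,11,14,15,18,19,22,23,26,27,30,31): 0⊕1⊕1⊕1⊕1⊕1⊕0⊕0⊕0⊕0⊕1⊕0⊕0⊕1⊕0⊕0 = 1
s4 (pos 4,5,6,7,12,13,14,15,20,21,22,23,28,29,30,31): 1⊕0⊕1⊕1⊕0⊕1⊕0⊕0⊕1⊕1⊕1⊕0⊕1⊕0⊕0⊕0 = 0
s8 (pos 8,9,10,11,12,13,14,15,24,25,26,27,28,29,30,31): 1⊕1⊕1⊕1⊕0⊕1⊕0⊕0⊕1⊕0⊕0⊕1⊕1⊕0⊕0⊕0 = 0
s16 (pos 16,17,18,19,20,21,22,23,24,25,26,27,28,29,30,31): 1⊕1⊕0⊕0⊕1⊕1⊕1⊕0⊕1⊕0⊕0⊕1⊕1⊕0⊕0⊕0 = 0
Syndrome s16…s1 = 00011 → error at position 3.
Flip position 3: 1011011111101001100111010011000 → 1001011111101001100111010011000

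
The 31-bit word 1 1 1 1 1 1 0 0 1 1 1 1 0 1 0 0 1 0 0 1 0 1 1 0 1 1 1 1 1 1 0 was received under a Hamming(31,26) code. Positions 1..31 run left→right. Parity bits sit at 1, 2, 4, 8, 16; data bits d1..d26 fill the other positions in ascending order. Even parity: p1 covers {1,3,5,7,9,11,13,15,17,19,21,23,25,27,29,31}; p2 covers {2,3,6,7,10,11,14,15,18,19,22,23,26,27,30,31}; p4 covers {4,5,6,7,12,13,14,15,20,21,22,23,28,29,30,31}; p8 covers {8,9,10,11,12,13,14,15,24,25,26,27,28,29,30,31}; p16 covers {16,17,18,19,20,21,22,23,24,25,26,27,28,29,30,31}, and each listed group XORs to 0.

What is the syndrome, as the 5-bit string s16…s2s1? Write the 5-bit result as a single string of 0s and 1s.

s1 (pos 1,3,5,7,9,11,13,15,17,19,21,23,25,27,29,31): 1⊕1⊕1⊕0⊕1⊕1⊕0⊕0⊕1⊕0⊕0⊕1⊕1⊕1⊕1⊕0 = 0
s2 (pos 2,3,6,7,10,11,14,15,18,19,22,23,26,27,30,31): 1⊕1⊕1⊕0⊕1⊕1⊕1⊕0⊕0⊕0⊕1⊕1⊕1⊕1⊕1⊕0 = 1
s4 (pos 4,5,6,7,12,13,14,15,20,21,22,23,28,29,30,31): 1⊕1⊕1⊕0⊕1⊕0⊕1⊕0⊕1⊕0⊕1⊕1⊕1⊕1⊕1⊕0 = 1
s8 (pos 8,9,10,11,12,13,14,15,24,25,26,27,28,29,30,31): 0⊕1⊕1⊕1⊕1⊕0⊕1⊕0⊕0⊕1⊕1⊕1⊕1⊕1⊕1⊕0 = 1
s16 (pos 16,17,18,19,20,21,22,23,24,25,26,27,28,29,30,31): 0⊕1⊕0⊕0⊕1⊕0⊕1⊕1⊕0⊕1⊕1⊕1⊕1⊕1⊕1⊕0 = 0
Syndrome s16…s1 = 01110 → error at position 14.

01110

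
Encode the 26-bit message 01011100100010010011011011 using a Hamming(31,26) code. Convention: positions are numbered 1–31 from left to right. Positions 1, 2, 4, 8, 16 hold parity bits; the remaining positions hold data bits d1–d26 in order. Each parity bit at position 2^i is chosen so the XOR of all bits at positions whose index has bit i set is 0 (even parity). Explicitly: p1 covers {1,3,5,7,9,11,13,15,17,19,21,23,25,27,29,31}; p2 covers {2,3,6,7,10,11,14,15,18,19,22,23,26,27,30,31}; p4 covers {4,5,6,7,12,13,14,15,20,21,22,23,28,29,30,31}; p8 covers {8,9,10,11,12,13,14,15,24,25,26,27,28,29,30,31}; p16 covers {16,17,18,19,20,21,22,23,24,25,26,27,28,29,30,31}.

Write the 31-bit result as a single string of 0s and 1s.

0001101111001000010010011011011

Place data at non-parity positions: p1 p2 0 p4 1 0 1 p8 1 1 0 0 1 0 0 p16 0 1 0 0 1 0 0 1 1 0 1 1 0 1 1
p1 (pos 1,3,5,7,9,11,13,15,17,19,21,23,25,27,29,31): XOR of data positions = 0⊕1⊕1⊕1⊕0⊕1⊕0⊕0⊕0⊕1⊕0⊕1⊕1⊕0⊕1 = 0
p2 (pos 2,3,6,7,10,11,14,15,18,19,22,23,26,27,30,31): XOR of data positions = 0⊕0⊕1⊕1⊕0⊕0⊕0⊕1⊕0⊕0⊕0⊕0⊕1⊕1⊕1 = 0
p4 (pos 4,5,6,7,12,13,14,15,20,21,22,23,28,29,30,31): XOR of data positions = 1⊕0⊕1⊕0⊕1⊕0⊕0⊕0⊕1⊕0⊕0⊕1⊕0⊕1⊕1 = 1
p8 (pos 8,9,10,11,12,13,14,15,24,25,26,27,28,29,30,31): XOR of data positions = 1⊕1⊕0⊕0⊕1⊕0⊕0⊕1⊕1⊕0⊕1⊕1⊕0⊕1⊕1 = 1
p16 (pos 16,17,18,19,20,21,22,23,24,25,26,27,28,29,30,31): XOR of data positions = 0⊕1⊕0⊕0⊕1⊕0⊕0⊕1⊕1⊕0⊕1⊕1⊕0⊕1⊕1 = 0
Codeword: 0001101111001000010010011011011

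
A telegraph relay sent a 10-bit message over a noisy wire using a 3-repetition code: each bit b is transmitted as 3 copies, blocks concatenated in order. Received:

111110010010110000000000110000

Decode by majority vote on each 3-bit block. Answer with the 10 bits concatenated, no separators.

1100100010

Block 1 (111): 3 ones → 1
Block 2 (110): 2 ones → 1
Block 3 (010): 1 one → 0
Block 4 (010): 1 one → 0
Block 5 (110): 2 ones → 1
Block 6 (000): 0 ones → 0
Block 7 (000): 0 ones → 0
Block 8 (000): 0 ones → 0
Block 9 (110): 2 ones → 1
Block 10 (000): 0 ones → 0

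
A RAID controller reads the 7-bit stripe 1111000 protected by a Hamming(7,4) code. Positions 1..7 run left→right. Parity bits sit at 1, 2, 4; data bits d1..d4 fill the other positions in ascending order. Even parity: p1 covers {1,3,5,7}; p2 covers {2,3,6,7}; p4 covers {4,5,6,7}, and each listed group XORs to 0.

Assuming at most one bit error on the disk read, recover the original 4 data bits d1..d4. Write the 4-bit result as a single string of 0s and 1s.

s1 (pos 1,3,5,7): 1⊕1⊕0⊕0 = 0
s2 (pos 2,3,6,7): 1⊕1⊕0⊕0 = 0
s4 (pos 4,5,6,7): 1⊕0⊕0⊕0 = 1
Syndrome s4…s1 = 100 → error at position 4.
Flip position 4: 1111000 → 1110000
Read data bits from positions 3,5,6,7: 1000

1000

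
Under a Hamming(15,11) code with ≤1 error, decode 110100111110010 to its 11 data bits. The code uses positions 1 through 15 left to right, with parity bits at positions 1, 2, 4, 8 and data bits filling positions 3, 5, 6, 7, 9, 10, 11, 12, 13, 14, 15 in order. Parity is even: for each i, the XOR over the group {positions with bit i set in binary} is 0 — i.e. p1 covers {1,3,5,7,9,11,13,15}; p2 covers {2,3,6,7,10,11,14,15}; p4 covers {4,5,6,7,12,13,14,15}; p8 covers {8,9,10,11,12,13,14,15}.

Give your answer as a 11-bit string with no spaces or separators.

s1 (pos 1,3,5,7,9,11,13,15): 1⊕0⊕0⊕1⊕1⊕1⊕0⊕0 = 0
s2 (pos 2,3,6,7,10,11,14,15): 1⊕0⊕0⊕1⊕1⊕1⊕1⊕0 = 1
s4 (pos 4,5,6,7,12,13,14,15): 1⊕0⊕0⊕1⊕0⊕0⊕1⊕0 = 1
s8 (pos 8,9,10,11,12,13,14,15): 1⊕1⊕1⊕1⊕0⊕0⊕1⊕0 = 1
Syndrome s8…s1 = 1110 → error at position 14.
Flip position 14: 110100111110010 → 110100111110000
Read data bits from positions 3,5,6,7,9,10,11,12,13,14,15: 00011110000

00011110000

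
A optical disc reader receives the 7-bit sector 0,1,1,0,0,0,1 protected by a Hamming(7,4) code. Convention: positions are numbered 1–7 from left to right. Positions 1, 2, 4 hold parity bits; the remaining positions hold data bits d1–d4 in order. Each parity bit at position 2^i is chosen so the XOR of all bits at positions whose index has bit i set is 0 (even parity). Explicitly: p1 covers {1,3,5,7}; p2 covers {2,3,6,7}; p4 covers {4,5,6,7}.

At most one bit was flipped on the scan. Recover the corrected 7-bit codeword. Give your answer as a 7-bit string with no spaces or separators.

0110011

s1 (pos 1,3,5,7): 0⊕1⊕0⊕1 = 0
s2 (pos 2,3,6,7): 1⊕1⊕0⊕1 = 1
s4 (pos 4,5,6,7): 0⊕0⊕0⊕1 = 1
Syndrome s4…s1 = 110 → error at position 6.
Flip position 6: 0110001 → 0110011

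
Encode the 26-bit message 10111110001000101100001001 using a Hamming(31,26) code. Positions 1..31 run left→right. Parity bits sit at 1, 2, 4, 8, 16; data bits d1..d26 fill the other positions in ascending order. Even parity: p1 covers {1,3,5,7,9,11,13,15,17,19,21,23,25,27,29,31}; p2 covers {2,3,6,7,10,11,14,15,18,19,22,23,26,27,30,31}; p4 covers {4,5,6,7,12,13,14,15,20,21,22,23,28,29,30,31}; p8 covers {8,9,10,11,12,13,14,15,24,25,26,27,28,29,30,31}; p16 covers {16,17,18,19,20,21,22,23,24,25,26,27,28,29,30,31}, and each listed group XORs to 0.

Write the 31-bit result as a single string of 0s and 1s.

1110011011100011000101100001001

Place data at non-parity positions: p1 p2 1 p4 0 1 1 p8 1 1 1 0 0 0 1 p16 0 0 0 1 0 1 1 0 0 0 0 1 0 0 1
p1 (pos 1,3,5,7,9,11,13,15,17,19,21,23,25,27,29,31): XOR of data positions = 1⊕0⊕1⊕1⊕1⊕0⊕1⊕0⊕0⊕0⊕1⊕0⊕0⊕0⊕1 = 1
p2 (pos 2,3,6,7,10,11,14,15,18,19,22,23,26,27,30,31): XOR of data positions = 1⊕1⊕1⊕1⊕1⊕0⊕1⊕0⊕0⊕1⊕1⊕0⊕0⊕0⊕1 = 1
p4 (pos 4,5,6,7,12,13,14,15,20,21,22,23,28,29,30,31): XOR of data positions = 0⊕1⊕1⊕0⊕0⊕0⊕1⊕1⊕0⊕1⊕1⊕1⊕0⊕0⊕1 = 0
p8 (pos 8,9,10,11,12,13,14,15,24,25,26,27,28,29,30,31): XOR of data positions = 1⊕1⊕1⊕0⊕0⊕0⊕1⊕0⊕0⊕0⊕0⊕1⊕0⊕0⊕1 = 0
p16 (pos 16,17,18,19,20,21,22,23,24,25,26,27,28,29,30,31): XOR of data positions = 0⊕0⊕0⊕1⊕0⊕1⊕1⊕0⊕0⊕0⊕0⊕1⊕0⊕0⊕1 = 1
Codeword: 1110011011100011000101100001001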